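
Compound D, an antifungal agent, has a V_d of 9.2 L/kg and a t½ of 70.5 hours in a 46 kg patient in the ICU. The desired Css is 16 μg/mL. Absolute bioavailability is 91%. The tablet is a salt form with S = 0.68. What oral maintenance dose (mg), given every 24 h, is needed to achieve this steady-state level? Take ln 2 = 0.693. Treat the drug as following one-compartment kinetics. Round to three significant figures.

Vd = 9.2 L/kg × 46 kg = 423.2 L
CL = ln 2 · Vd / t½ = 0.693 × 423.2 / 70.5 = 4.160 L/h
D = CL × Css × τ / F / S = 4.160 × 16 × 24 / 0.91 / 0.68 = 2582 mg

2580 mg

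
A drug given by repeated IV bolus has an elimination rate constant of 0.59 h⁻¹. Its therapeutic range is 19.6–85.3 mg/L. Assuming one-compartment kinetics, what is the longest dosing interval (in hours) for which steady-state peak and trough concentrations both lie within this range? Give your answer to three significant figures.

Between IV bolus doses, concentration decays as C = C₀·e^(−kτ), so C_peak/C_trough = e^(kτ).
τ_max = ln(C_peak/C_trough) / k = ln(85.3/19.6) / 0.5900 = 1.471 / 0.5900 = 2.493 h

2.49 h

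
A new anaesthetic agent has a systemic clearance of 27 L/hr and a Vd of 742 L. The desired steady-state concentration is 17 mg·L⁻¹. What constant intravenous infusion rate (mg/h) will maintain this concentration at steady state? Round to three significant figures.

459 mg/h

R₀ = 27.00 × 17 = 459.0 mg/h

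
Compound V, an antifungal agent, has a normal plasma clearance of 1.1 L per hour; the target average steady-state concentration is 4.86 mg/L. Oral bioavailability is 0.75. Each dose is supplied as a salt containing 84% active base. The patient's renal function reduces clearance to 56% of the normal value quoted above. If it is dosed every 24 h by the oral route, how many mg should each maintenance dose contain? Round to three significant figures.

Patient clearance = 0.56 × 1.100 = 0.6160 L/h
At steady state, dose per interval replaces the amount cleared in that interval: F·S·D/τ = CL·Css.
D = CL × Css × τ / F / S = 0.6160 × 4.86 × 24 / 0.75 / 0.84 = 114.0 mg

114 mg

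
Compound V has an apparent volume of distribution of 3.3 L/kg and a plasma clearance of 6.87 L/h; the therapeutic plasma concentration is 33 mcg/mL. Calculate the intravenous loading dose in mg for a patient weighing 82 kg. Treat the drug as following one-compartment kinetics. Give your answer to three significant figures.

Vd = 3.3 L/kg × 82 kg = 270.6 L
LD = Vd × C = 270.6 × 33.00 = 8930 mg

8930 mg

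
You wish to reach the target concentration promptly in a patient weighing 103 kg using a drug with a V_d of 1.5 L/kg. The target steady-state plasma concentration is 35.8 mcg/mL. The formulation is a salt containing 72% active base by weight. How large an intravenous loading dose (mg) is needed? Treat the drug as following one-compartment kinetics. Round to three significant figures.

7680 mg

Total Vd = 1.5 × 103 = 154.5 L
The loading dose fills Vd to the target concentration.
LD = Vd × C / S = 154.5 × 35.80 / 0.72 = 7682 mg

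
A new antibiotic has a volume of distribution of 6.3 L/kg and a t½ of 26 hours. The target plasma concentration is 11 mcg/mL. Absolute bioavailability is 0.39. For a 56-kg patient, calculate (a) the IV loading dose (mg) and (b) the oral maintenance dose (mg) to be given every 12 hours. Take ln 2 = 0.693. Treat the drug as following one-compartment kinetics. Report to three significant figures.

Total Vd = 6.3 × 56 = 352.8 L
LD = Vd × C = 352.8 × 11 = 3881 mg
CL = 0.693 × Vd / t½ = 0.693 × 352.8 / 26 = 9.403 L/h
D = CL × Css × τ / F = 9.403 × 11 × 12 / 0.39 = 3183 mg

(a) 3880 mg; (b) 3180 mg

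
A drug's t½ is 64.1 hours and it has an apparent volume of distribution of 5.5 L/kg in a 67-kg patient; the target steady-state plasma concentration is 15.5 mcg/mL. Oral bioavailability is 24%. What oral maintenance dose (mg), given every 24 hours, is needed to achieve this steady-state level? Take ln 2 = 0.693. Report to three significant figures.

Vd(total) = 67 kg × 5.5 L/kg = 368.5 L
CL = ln 2 · Vd / t½ = 0.693 × 368.5 / 64.1 = 3.984 L/h
D = CL × Css × τ / F = 3.984 × 15.5 × 24 / 0.24 = 6175 mg

6180 mg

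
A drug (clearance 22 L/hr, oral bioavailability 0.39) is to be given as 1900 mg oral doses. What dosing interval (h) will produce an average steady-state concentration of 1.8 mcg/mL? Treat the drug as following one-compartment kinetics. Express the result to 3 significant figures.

18.7 h

F·D/τ = CL·Css → τ = F·D / (CL·Css).
τ = 0.39 × 1900 / (22 × 1.8) = 18.71 h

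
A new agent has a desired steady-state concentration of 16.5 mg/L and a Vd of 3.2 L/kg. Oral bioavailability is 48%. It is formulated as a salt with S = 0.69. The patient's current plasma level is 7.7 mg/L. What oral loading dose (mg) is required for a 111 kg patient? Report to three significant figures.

9440 mg

Vd(total) = 111 kg × 3.2 L/kg = 355.2 L
The loading dose fills Vd to the target concentration.
Concentration deficit ΔC = 16.5 − 7.7 = 8.800 mg/L
LD = Vd × ΔC / F / S = 355.2 × 8.800 / 0.48 / 0.69 = 9438 mg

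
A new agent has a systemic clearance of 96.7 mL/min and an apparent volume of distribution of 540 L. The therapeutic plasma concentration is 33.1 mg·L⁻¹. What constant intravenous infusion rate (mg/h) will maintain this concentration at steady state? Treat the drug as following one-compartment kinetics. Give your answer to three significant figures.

192 mg/h

CL = 96.7 mL/min × 60/1000 = 5.802 L/h
R₀ = 5.802 × 33.1 = 192.0 mg/h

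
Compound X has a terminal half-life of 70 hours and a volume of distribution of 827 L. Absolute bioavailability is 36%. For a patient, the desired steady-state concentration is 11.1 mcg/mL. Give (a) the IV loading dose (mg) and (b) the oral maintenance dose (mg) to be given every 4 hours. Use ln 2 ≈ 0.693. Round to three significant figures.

(a) 9180 mg; (b) 1010 mg

LD = Vd × C = 827.0 × 11.1 = 9180 mg
CL = 0.693 × Vd / t½ = 0.693 × 827.0 / 70 = 8.187 L/h
D = CL × Css × τ / F = 8.187 × 11.1 × 4 / 0.36 = 1010 mg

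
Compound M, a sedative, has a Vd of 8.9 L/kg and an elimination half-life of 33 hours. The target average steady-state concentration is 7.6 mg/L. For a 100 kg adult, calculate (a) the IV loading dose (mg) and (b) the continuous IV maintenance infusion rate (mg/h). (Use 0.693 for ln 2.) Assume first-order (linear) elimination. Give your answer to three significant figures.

(a) 6760 mg; (b) 142 mg/h

Vd(total) = 100 kg × 8.9 L/kg = 890.0 L
LD = Vd × C = 890.0 × 7.6 = 6764 mg
CL = 0.693 × Vd / t½ = 0.693 × 890.0 / 33 = 18.69 L/h
Infusion rate = CL × Css = 18.69 × 7.6 = 142.0 mg/h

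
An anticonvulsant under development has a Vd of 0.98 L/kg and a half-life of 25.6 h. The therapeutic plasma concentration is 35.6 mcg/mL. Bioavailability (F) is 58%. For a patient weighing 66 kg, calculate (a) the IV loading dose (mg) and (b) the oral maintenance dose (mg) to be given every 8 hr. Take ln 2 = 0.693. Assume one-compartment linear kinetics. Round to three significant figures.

Total Vd = 0.98 × 66 = 64.68 L
LD = Vd × C = 64.68 × 35.6 = 2303 mg
CL = 0.693 × Vd / t½ = 0.693 × 64.68 / 25.6 = 1.751 L/h
D = CL × Css × τ / F = 1.751 × 35.6 × 8 / 0.58 = 859.8 mg

(a) 2300 mg; (b) 860 mg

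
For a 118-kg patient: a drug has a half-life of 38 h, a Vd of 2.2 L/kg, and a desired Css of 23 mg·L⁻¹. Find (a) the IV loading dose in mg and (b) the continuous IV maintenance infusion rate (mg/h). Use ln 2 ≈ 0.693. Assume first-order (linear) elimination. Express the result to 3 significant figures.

Total Vd = 2.2 × 118 = 259.6 L
LD = Vd × C = 259.6 × 23 = 5971 mg
CL = 0.693 × Vd / t½ = 0.693 × 259.6 / 38 = 4.734 L/h
Infusion rate = CL × Css = 4.734 × 23 = 108.9 mg/h

(a) 5970 mg; (b) 109 mg/h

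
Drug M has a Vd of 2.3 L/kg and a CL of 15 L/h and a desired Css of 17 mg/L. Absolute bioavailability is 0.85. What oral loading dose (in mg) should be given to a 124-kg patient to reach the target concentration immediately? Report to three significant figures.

5700 mg

Vd(total) = 124 kg × 2.3 L/kg = 285.2 L
The loading dose fills Vd to the target concentration.
LD = Vd × C / F = 285.2 × 17.00 / 0.85 = 5704 mg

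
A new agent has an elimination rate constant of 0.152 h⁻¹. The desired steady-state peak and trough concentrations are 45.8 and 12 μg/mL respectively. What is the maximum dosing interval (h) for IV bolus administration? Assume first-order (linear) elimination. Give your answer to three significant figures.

Between IV bolus doses, concentration decays as C = C₀·e^(−kτ), so C_peak/C_trough = e^(kτ).
τ_max = ln(C_peak/C_trough) / k = ln(45.8/12) / 0.1520 = 1.339 / 0.1520 = 8.809 h

8.81 h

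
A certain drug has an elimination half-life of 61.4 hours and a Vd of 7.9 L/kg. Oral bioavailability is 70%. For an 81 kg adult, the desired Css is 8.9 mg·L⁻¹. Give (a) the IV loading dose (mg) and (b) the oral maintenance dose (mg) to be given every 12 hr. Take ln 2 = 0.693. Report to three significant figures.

(a) 5700 mg; (b) 1100 mg

Vd(total) = 81 kg × 7.9 L/kg = 639.9 L
LD = Vd × C = 639.9 × 8.9 = 5695 mg
CL = 0.693 × Vd / t½ = 0.693 × 639.9 / 61.4 = 7.222 L/h
D = CL × Css × τ / F = 7.222 × 8.9 × 12 / 0.7 = 1102 mg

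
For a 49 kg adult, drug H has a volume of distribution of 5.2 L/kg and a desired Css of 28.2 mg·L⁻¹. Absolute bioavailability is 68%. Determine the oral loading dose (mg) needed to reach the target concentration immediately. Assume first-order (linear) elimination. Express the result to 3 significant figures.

Vd(total) = 49 kg × 5.2 L/kg = 254.8 L
LD = Vd × C / F = 254.8 × 28.20 / 0.68 = 10570 mg

10600 mg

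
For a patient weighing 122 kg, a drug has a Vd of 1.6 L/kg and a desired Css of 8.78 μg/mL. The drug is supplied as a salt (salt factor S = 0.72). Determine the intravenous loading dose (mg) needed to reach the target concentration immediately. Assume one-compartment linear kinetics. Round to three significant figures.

2380 mg

Vd(total) = 122 kg × 1.6 L/kg = 195.2 L
The loading dose fills Vd to the target concentration.
LD = Vd × C / S = 195.2 × 8.780 / 0.72 = 2380 mg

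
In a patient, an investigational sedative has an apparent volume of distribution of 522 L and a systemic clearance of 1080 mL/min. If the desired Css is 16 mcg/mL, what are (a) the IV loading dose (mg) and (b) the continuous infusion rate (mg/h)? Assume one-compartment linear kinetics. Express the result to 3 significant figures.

Loading: fill Vd to C_target → 522.0 L × 16 mg/L = 8352 mg
CL = 1080 mL/min × 60/1000 = 64.80 L/h
Infusion rate = 64.80 L/h × 16 mg/L = 1037 mg/h

(a) 8350 mg; (b) 1040 mg/h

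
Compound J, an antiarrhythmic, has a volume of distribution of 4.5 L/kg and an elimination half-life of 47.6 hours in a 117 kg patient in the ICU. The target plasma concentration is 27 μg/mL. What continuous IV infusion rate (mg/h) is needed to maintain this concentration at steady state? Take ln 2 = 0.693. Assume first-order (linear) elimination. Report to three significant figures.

Total Vd = 4.5 × 117 = 526.5 L
k = 0.693/47.6 = 0.01456 h⁻¹, so CL = k·Vd = 0.01456 × 526.5 = 7.666 L/h
Infusion rate = CL × Css = 7.666 × 27 = 207.0 mg/h

207 mg/h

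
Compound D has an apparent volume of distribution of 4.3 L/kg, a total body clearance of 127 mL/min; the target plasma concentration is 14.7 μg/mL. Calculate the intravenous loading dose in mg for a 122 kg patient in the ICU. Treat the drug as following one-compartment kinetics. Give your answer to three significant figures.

Vd = 4.3 L/kg × 122 kg = 524.6 L
LD = Vd × C = 524.6 × 14.70 = 7712 mg

7710 mg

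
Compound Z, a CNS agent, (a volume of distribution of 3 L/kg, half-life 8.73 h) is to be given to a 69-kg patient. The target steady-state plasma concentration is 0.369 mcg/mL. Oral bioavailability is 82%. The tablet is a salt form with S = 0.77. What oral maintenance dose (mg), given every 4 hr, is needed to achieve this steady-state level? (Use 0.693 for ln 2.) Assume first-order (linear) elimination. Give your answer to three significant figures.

38.4 mg

Total Vd = 3 × 69 = 207.0 L
CL = 0.693 × Vd / t½ = 0.693 × 207.0 / 8.73 = 16.43 L/h
D = CL × Css × τ / F / S = 16.43 × 0.369 × 4 / 0.82 / 0.77 = 38.41 mg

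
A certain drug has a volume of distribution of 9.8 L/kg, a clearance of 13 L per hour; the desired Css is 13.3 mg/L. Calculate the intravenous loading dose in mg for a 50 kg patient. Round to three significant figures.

Total Vd = 9.8 × 50 = 490.0 L
LD = Vd × C = 490.0 × 13.30 = 6517 mg

6520 mg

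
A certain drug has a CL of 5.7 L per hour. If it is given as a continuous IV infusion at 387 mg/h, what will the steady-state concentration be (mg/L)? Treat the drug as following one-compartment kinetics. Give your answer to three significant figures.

67.9 mg/L

Css = rate / CL = 387 / 5.700 = 67.89 mg/L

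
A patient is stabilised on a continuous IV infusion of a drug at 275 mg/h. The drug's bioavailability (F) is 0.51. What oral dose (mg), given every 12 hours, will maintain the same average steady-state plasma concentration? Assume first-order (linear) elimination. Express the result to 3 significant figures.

6470 mg

To maintain the same Css, the systemic dosing rate must be unchanged: F·D/τ = infusion rate.
D = rate × τ / F = 275 × 12 / 0.51 = 6471 mg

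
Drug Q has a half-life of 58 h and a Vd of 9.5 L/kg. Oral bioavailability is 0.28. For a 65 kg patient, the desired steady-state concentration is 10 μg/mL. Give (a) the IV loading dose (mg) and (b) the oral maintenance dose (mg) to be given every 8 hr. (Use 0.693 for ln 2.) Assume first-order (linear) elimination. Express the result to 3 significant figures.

Total Vd = 9.5 × 65 = 617.5 L
LD = Vd × C = 617.5 × 10 = 6175 mg
CL = 0.693 × Vd / t½ = 0.693 × 617.5 / 58 = 7.378 L/h
D = CL × Css × τ / F = 7.378 × 10 × 8 / 0.28 = 2108 mg

(a) 6180 mg; (b) 2110 mg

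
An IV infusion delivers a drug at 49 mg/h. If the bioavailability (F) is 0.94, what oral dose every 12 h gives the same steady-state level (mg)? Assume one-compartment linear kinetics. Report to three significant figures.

626 mg

To maintain the same Css, the systemic dosing rate must be unchanged: F·D/τ = infusion rate.
D = rate × τ / F = 49 × 12 / 0.94 = 625.5 mg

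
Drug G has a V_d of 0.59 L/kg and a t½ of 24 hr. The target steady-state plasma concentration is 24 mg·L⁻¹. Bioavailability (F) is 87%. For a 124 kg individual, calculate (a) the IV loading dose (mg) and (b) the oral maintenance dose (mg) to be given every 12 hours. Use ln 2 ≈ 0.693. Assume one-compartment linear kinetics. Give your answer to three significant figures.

(a) 1760 mg; (b) 699 mg

Vd = 0.59 L/kg × 124 kg = 73.16 L
LD = Vd × C = 73.16 × 24 = 1756 mg
CL = 0.693 × Vd / t½ = 0.693 × 73.16 / 24 = 2.112 L/h
D = CL × Css × τ / F = 2.112 × 24 × 12 / 0.87 = 699.1 mg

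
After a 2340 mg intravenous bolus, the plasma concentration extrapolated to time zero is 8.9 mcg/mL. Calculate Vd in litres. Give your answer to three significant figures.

Immediately after an IV bolus, C₀ = Dose / Vd, so Vd = Dose / C₀.
Vd = 2340 / 8.9 = 262.9 L

263 L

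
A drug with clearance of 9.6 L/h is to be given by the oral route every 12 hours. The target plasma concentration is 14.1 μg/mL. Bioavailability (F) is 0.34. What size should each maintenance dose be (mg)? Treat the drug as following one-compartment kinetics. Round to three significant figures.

D = CL × Css × τ / F = 9.600 × 14.1 × 12 / 0.34 = 4777 mg

4780 mg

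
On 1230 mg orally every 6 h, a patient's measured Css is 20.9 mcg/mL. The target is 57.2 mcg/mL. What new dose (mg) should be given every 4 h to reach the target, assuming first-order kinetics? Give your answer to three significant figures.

2240 mg

With linear kinetics, Css is proportional to dose rate (D/τ) at fixed clearance.
D₂ = D₁ × (Css,target / Css,current) × (τ₂/τ₁) = 1230 × (57.2/20.9) × (4/6) = 2244 mg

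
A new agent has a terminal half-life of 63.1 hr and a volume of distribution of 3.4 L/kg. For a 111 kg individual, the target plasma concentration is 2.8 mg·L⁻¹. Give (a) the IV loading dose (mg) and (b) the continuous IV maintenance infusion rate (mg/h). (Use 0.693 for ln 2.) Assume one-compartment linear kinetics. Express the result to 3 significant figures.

Total Vd = 3.4 × 111 = 377.4 L
LD = Vd × C = 377.4 × 2.8 = 1057 mg
CL = 0.693 × Vd / t½ = 0.693 × 377.4 / 63.1 = 4.145 L/h
Infusion rate = CL × Css = 4.145 × 2.8 = 11.61 mg/h

(a) 1060 mg; (b) 11.6 mg/h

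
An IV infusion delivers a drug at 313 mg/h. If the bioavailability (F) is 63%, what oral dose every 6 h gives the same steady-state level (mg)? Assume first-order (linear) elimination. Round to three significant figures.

To maintain the same Css, the systemic dosing rate must be unchanged: F·D/τ = infusion rate.
D = rate × τ / F = 313 × 6 / 0.63 = 2981 mg

2980 mg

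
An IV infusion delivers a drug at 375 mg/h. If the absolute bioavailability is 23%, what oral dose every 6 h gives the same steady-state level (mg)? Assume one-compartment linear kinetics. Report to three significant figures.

To maintain the same Css, the systemic dosing rate must be unchanged: F·D/τ = infusion rate.
D = rate × τ / F = 375 × 6 / 0.23 = 9783 mg

9780 mg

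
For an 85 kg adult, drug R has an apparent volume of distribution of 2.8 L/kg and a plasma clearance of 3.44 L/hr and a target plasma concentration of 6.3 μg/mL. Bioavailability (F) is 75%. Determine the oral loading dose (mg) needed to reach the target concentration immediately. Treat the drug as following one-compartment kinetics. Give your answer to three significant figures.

2000 mg

Total Vd = 2.8 × 85 = 238.0 L
LD = Vd × C / F = 238.0 × 6.300 / 0.75 = 1999 mg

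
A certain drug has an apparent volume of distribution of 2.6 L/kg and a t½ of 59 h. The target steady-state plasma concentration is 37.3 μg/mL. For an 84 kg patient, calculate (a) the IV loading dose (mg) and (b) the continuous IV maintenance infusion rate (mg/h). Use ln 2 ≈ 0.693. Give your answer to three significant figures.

(a) 8150 mg; (b) 95.7 mg/h

Vd = 2.6 L/kg × 84 kg = 218.4 L
LD = Vd × C = 218.4 × 37.3 = 8146 mg
CL = 0.693 × Vd / t½ = 0.693 × 218.4 / 59 = 2.565 L/h
Infusion rate = CL × Css = 2.565 × 37.3 = 95.67 mg/h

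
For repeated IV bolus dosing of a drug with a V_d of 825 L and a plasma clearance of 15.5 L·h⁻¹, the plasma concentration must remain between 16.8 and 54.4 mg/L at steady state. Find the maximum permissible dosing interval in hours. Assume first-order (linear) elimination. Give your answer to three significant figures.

62.5 h

k = CL / Vd = 15.50 / 825.0 = 0.01879 h⁻¹
Between IV bolus doses, concentration decays as C = C₀·e^(−kτ), so C_peak/C_trough = e^(kτ).
τ_max = ln(C_peak/C_trough) / k = ln(54.4/16.8) / 0.01879 = 1.175 / 0.01879 = 62.53 h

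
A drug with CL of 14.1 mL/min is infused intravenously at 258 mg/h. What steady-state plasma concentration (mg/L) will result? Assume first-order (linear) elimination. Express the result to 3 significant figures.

305 mg/L

CL = 14.1 mL/min = 14.1 × 0.06 = 0.8460 L/h
Css = rate / CL = 258 / 0.8460 = 305.0 mg/L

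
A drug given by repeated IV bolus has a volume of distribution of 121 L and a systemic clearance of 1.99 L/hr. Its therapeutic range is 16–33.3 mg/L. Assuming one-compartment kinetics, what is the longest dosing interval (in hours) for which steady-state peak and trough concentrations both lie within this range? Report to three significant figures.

44.6 h

k = CL / Vd = 1.990 / 121.0 = 0.01645 h⁻¹
Between IV bolus doses, concentration decays as C = C₀·e^(−kτ), so C_peak/C_trough = e^(kτ).
τ_max = ln(C_peak/C_trough) / k = ln(33.3/16) / 0.01645 = 0.7330 / 0.01645 = 44.56 h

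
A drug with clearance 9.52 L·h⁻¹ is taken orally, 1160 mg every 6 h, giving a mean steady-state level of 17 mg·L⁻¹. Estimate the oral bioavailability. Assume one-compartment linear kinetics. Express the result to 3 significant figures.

F·D/τ = CL·Css at steady state → F = CL·Css·τ / D.
F = 9.52 × 17 × 6 / 1160 = 0.837

0.837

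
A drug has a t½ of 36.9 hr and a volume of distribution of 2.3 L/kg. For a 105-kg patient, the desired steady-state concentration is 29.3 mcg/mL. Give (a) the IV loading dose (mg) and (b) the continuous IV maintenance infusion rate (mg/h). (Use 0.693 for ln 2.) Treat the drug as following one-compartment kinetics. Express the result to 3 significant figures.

(a) 7080 mg; (b) 133 mg/h

Vd(total) = 105 kg × 2.3 L/kg = 241.5 L
LD = Vd × C = 241.5 × 29.3 = 7076 mg
CL = 0.693 × Vd / t½ = 0.693 × 241.5 / 36.9 = 4.535 L/h
Infusion rate = CL × Css = 4.535 × 29.3 = 132.9 mg/h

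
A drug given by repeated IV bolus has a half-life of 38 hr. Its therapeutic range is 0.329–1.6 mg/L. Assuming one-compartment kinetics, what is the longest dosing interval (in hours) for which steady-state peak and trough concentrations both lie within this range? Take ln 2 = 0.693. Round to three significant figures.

k = 0.693 / t½ = 0.693 / 38 = 0.01824 h⁻¹
Between IV bolus doses, concentration decays as C = C₀·e^(−kτ), so C_peak/C_trough = e^(kτ).
τ_max = ln(C_peak/C_trough) / k = ln(1.6/0.329) / 0.01824 = 1.582 / 0.01824 = 86.73 h

86.7 h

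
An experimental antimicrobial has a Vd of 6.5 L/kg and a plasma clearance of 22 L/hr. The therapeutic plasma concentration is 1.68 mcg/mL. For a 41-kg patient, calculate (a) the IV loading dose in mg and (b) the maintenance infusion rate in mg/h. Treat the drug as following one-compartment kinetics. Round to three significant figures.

Vd(total) = 41 kg × 6.5 L/kg = 266.5 L
Loading dose = Vd × C = 266.5 × 1.68 = 447.7 mg
Maintenance: replace elimination → rate = CL × Css = 22.00 × 1.68 = 36.96 mg/h

(a) 448 mg; (b) 37.0 mg/h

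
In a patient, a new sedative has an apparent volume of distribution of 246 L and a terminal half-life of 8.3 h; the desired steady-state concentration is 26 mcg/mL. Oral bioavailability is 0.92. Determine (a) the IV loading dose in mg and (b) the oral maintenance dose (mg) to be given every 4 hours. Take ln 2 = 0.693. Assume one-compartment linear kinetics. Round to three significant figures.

(a) 6400 mg; (b) 2320 mg

LD = Vd × C = 246.0 × 26 = 6396 mg
CL = 0.693 × Vd / t½ = 0.693 × 246.0 / 8.3 = 20.54 L/h
D = CL × Css × τ / F = 20.54 × 26 × 4 / 0.92 = 2322 mg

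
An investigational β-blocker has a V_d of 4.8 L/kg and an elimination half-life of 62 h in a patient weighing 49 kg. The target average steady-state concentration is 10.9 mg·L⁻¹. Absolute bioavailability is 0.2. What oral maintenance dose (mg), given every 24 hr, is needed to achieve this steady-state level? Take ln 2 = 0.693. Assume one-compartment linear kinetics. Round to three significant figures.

3440 mg

Vd(total) = 49 kg × 4.8 L/kg = 235.2 L
CL = ln 2 · Vd / t½ = 0.693 × 235.2 / 62 = 2.629 L/h
D = CL × Css × τ / F = 2.629 × 10.9 × 24 / 0.2 = 3439 mg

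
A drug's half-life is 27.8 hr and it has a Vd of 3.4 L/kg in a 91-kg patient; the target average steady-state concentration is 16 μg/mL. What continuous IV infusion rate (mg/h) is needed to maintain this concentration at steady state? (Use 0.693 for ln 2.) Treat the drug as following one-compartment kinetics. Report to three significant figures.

123 mg/h

Vd = 3.4 L/kg × 91 kg = 309.4 L
CL = ln 2 · Vd / t½ = 0.693 × 309.4 / 27.8 = 7.713 L/h
Infusion rate = CL × Css = 7.713 × 16 = 123.4 mg/h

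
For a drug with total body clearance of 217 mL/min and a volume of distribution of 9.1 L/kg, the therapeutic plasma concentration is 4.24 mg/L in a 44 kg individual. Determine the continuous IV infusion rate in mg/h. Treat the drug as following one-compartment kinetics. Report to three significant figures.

CL = 217 mL/min = 217 × 0.06 = 13.02 L/h
Rate = CL × Css = 13.02 × 4.24 = 55.20 mg/h

55.2 mg/h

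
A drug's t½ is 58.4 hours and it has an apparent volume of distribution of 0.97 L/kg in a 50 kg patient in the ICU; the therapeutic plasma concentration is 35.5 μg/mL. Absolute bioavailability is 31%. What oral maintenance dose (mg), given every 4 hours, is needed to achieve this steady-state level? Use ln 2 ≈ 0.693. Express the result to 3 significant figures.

264 mg

Vd(total) = 50 kg × 0.97 L/kg = 48.50 L
CL = ln 2 · Vd / t½ = 0.693 × 48.50 / 58.4 = 0.5755 L/h
D = CL × Css × τ / F = 0.5755 × 35.5 × 4 / 0.31 = 263.6 mg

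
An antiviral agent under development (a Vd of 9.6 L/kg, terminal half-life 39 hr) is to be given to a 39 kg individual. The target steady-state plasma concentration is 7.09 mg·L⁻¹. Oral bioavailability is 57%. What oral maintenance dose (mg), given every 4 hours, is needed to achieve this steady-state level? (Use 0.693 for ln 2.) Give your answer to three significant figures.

Total Vd = 9.6 × 39 = 374.4 L
CL = 0.693 × Vd / t½ = 0.693 × 374.4 / 39 = 6.653 L/h
D = CL × Css × τ / F = 6.653 × 7.09 × 4 / 0.57 = 331.0 mg

331 mg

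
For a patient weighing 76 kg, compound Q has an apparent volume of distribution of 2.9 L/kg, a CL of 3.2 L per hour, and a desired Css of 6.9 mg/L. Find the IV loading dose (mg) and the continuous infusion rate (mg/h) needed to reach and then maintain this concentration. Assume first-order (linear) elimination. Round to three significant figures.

(a) 1520 mg; (b) 22.1 mg/h

Vd(total) = 76 kg × 2.9 L/kg = 220.4 L
Loading dose = Vd × C = 220.4 × 6.9 = 1521 mg
Infusion rate = 3.200 L/h × 6.9 mg/L = 22.08 mg/h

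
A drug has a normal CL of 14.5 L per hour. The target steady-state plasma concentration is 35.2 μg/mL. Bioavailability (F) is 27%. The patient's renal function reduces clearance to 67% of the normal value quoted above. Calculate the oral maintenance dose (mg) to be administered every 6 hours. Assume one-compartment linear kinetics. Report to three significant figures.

Patient clearance = 0.67 × 14.50 = 9.715 L/h
D = CL × Css × τ / F = 9.715 × 35.2 × 6 / 0.27 = 7599 mg

7600 mg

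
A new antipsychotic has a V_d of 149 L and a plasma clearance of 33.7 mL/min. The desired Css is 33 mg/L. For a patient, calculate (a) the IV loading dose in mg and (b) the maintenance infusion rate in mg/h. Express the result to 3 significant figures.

Loading: fill Vd to C_target → 149.0 L × 33 mg/L = 4917 mg
Convert clearance: 33.7 mL/min × 60 min/h ÷ 1000 mL/L = 2.022 L/h
Maintenance: replace elimination → rate = CL × Css = 2.022 × 33 = 66.73 mg/h

(a) 4920 mg; (b) 66.7 mg/h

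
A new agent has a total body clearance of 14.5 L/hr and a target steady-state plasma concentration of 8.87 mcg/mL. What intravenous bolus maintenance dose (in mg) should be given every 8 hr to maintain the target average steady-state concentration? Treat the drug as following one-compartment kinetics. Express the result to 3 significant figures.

1030 mg

At steady state, dose per interval replaces the amount cleared in that interval: D/τ = CL·Css.
D = CL × Css × τ = 14.50 × 8.87 × 8 = 1029 mg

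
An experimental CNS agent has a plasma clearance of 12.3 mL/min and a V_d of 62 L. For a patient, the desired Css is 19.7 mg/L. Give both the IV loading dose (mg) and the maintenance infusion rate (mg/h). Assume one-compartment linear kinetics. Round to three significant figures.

LD = Vd · C_target = 62.00 × 19.7 = 1221 mg
Convert clearance: 12.3 mL/min × 60 min/h ÷ 1000 mL/L = 0.7380 L/h
Maintenance infusion rate = CL × Css = 0.7380 × 19.7 = 14.54 mg/h

(a) 1220 mg; (b) 14.5 mg/h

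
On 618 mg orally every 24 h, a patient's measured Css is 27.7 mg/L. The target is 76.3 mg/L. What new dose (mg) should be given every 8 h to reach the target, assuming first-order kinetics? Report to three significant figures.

For first-order elimination, Css ∝ F·D/(CL·τ); F and CL are unchanged, so Css ∝ D/τ.
D₂ = D₁ × (Css,target / Css,current) × (τ₂/τ₁) = 618 × (76.3/27.7) × (8/24) = 567.4 mg

567 mg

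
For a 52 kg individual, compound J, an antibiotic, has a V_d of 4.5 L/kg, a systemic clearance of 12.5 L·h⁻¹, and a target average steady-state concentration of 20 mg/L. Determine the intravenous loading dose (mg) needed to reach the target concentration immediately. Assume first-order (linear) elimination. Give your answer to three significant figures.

4680 mg

Total Vd = 4.5 × 52 = 234.0 L
LD = Vd × C = 234.0 × 20.00 = 4680 mg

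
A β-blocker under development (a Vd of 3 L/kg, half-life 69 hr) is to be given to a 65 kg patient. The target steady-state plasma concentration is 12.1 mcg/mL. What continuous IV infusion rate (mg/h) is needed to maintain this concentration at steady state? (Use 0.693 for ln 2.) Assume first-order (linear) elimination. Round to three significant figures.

Total Vd = 3 × 65 = 195.0 L
CL = 0.693 × Vd / t½ = 0.693 × 195.0 / 69 = 1.958 L/h
Infusion rate = CL × Css = 1.958 × 12.1 = 23.69 mg/h

23.7 mg/h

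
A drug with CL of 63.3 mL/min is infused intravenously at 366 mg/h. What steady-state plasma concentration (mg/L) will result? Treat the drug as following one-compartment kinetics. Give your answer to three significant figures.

CL = 63.3 mL/min × 60/1000 = 3.798 L/h
Css = rate / CL = 366 / 3.798 = 96.37 mg/L

96.4 mg/L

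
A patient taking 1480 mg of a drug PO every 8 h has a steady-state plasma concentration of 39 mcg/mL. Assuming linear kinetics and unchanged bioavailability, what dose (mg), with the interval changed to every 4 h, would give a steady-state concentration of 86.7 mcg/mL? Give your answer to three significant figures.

For first-order elimination, Css ∝ F·D/(CL·τ); F and CL are unchanged, so Css ∝ D/τ.
D₂ = D₁ × (Css,target / Css,current) × (τ₂/τ₁) = 1480 × (86.7/39) × (4/8) = 1645 mg

1650 mg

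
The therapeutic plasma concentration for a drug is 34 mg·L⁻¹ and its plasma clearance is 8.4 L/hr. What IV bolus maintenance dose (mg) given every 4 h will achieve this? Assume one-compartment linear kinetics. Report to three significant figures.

D = CL × Css × τ = 8.400 × 34 × 4 = 1142 mg

1140 mg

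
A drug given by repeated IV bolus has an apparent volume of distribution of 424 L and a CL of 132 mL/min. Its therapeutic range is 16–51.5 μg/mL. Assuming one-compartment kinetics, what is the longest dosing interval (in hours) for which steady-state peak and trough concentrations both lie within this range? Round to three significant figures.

CL = 132 mL/min × 60/1000 = 7.920 L/h
k = CL / Vd = 7.920 / 424.0 = 0.01868 h⁻¹
Between IV bolus doses, concentration decays as C = C₀·e^(−kτ), so C_peak/C_trough = e^(kτ).
τ_max = ln(C_peak/C_trough) / k = ln(51.5/16) / 0.01868 = 1.169 / 0.01868 = 62.58 h

62.6 h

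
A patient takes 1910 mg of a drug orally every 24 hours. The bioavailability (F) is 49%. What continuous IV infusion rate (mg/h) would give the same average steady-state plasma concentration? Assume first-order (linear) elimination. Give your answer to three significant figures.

Equivalent systemic input: infusion rate = F·D/τ.
Rate = 0.49 × 1910 / 24 = 39.00 mg/h

39.0 mg/h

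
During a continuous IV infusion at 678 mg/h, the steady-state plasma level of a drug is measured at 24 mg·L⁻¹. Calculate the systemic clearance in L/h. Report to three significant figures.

28.3 L/h

At steady state, infusion rate = CL × Css, so CL = rate / Css.
CL = 678 / 24 = 28.25 L/h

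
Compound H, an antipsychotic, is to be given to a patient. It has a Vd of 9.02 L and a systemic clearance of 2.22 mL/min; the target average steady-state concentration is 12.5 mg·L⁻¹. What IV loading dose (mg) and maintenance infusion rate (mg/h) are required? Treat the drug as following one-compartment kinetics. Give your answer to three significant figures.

Loading: fill Vd to C_target → 9.020 L × 12.5 mg/L = 112.8 mg
Convert clearance: 2.22 mL/min × 60 min/h ÷ 1000 mL/L = 0.1332 L/h
Maintenance: replace elimination → rate = CL × Css = 0.1332 × 12.5 = 1.665 mg/h

(a) 113 mg; (b) 1.67 mg/h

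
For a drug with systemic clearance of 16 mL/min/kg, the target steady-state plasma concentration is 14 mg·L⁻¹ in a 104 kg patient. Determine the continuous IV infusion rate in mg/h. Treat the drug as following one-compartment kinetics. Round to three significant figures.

CL = 16 mL/min/kg × 104 kg = 1664 mL/min = 1664 × 60/1000 = 99.84 L/h
Rate = CL × Css = 99.84 × 14 = 1398 mg/h

1400 mg/h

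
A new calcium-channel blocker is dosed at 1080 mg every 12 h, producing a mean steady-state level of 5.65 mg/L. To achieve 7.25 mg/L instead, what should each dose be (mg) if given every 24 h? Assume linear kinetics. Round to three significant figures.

2770 mg

With linear kinetics, Css is proportional to dose rate (D/τ) at fixed clearance.
D₂ = D₁ × (Css,target / Css,current) × (τ₂/τ₁) = 1080 × (7.25/5.65) × (24/12) = 2772 mg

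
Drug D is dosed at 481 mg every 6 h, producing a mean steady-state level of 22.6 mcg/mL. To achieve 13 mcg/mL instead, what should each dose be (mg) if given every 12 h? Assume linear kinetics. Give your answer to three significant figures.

With linear kinetics, Css is proportional to dose rate (D/τ) at fixed clearance.
D₂ = D₁ × (Css,target / Css,current) × (τ₂/τ₁) = 481 × (13/22.6) × (12/6) = 553.4 mg

553 mg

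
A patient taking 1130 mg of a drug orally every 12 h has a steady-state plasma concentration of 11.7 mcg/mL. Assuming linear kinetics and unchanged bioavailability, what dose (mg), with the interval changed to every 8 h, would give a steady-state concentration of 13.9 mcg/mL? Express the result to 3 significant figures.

For first-order elimination, Css ∝ F·D/(CL·τ); F and CL are unchanged, so Css ∝ D/τ.
D₂ = D₁ × (Css,target / Css,current) × (τ₂/τ₁) = 1130 × (13.9/11.7) × (8/12) = 895.0 mg

895 mg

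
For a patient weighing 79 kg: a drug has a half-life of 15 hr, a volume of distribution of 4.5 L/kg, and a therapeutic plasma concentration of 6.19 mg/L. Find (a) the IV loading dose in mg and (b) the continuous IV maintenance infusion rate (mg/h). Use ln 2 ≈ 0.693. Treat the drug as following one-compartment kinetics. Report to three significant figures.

Vd(total) = 79 kg × 4.5 L/kg = 355.5 L
LD = Vd × C = 355.5 × 6.19 = 2201 mg
CL = 0.693 × Vd / t½ = 0.693 × 355.5 / 15 = 16.42 L/h
Infusion rate = CL × Css = 16.42 × 6.19 = 101.6 mg/h

(a) 2200 mg; (b) 102 mg/h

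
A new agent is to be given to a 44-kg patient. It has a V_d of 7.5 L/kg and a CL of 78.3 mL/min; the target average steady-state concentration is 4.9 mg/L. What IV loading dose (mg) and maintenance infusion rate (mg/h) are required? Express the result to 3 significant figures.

(a) 1620 mg; (b) 23.0 mg/h

Total Vd = 7.5 × 44 = 330.0 L
Loading dose = Vd × C = 330.0 × 4.9 = 1617 mg
CL = 78.3 mL/min = 78.3 × 0.06 = 4.698 L/h
Maintenance infusion rate = CL × Css = 4.698 × 4.9 = 23.02 mg/h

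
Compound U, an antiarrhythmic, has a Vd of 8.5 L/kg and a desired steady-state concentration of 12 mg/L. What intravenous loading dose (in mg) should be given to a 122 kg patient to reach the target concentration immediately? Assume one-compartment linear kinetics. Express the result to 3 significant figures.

Total Vd = 8.5 × 122 = 1037 L
LD = Vd × C = 1037 × 12.00 = 12440 mg

12400 mg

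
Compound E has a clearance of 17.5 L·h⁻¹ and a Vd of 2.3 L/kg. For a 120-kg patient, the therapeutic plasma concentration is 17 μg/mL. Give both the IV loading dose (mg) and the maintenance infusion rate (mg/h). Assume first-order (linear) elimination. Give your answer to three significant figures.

(a) 4690 mg; (b) 298 mg/h

Vd(total) = 120 kg × 2.3 L/kg = 276.0 L
Loading dose = Vd × C = 276.0 × 17 = 4692 mg
Maintenance: replace elimination → rate = CL × Css = 17.50 × 17 = 297.5 mg/h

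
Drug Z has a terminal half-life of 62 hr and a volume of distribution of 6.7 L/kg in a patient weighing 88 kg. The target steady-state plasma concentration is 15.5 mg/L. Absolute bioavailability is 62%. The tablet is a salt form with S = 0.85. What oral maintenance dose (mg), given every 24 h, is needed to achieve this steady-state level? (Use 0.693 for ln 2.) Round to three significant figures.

4650 mg

Vd = 6.7 L/kg × 88 kg = 589.6 L
CL = ln 2 · Vd / t½ = 0.693 × 589.6 / 62 = 6.590 L/h
D = CL × Css × τ / F / S = 6.590 × 15.5 × 24 / 0.62 / 0.85 = 4652 mg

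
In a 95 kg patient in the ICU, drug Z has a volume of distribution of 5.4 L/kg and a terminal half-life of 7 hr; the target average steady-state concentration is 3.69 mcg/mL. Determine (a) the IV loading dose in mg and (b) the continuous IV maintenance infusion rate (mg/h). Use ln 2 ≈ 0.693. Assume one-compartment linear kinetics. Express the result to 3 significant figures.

(a) 1890 mg; (b) 187 mg/h

Vd(total) = 95 kg × 5.4 L/kg = 513.0 L
LD = Vd × C = 513.0 × 3.69 = 1893 mg
CL = 0.693 × Vd / t½ = 0.693 × 513.0 / 7 = 50.79 L/h
Infusion rate = CL × Css = 50.79 × 3.69 = 187.4 mg/h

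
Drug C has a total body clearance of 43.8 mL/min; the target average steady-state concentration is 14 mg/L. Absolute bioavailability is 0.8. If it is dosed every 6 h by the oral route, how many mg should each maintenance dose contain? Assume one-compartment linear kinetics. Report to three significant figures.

CL = 43.8 mL/min = 43.8 × 0.06 = 2.628 L/h
D = CL × Css × τ / F = 2.628 × 14 × 6 / 0.8 = 275.9 mg

276 mg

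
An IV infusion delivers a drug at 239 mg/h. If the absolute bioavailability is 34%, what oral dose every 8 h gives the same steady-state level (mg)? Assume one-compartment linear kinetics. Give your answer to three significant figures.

To maintain the same Css, the systemic dosing rate must be unchanged: F·D/τ = infusion rate.
D = rate × τ / F = 239 × 8 / 0.34 = 5624 mg

5620 mg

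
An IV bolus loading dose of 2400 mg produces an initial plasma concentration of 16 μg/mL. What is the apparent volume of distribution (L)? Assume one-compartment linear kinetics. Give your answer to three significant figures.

150 L

Immediately after an IV bolus, C₀ = Dose / Vd, so Vd = Dose / C₀.
Vd = 2400 / 16 = 150.0 L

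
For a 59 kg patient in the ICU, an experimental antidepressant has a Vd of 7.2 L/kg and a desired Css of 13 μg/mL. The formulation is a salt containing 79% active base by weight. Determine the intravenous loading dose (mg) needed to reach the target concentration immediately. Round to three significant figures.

6990 mg

Vd(total) = 59 kg × 7.2 L/kg = 424.8 L
The loading dose fills Vd to the target concentration.
LD = Vd × C / S = 424.8 × 13.00 / 0.79 = 6990 mg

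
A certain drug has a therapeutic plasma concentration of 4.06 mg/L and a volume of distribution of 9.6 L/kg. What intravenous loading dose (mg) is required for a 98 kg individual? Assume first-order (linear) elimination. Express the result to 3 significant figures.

3820 mg

Vd(total) = 98 kg × 9.6 L/kg = 940.8 L
LD = Vd × C = 940.8 × 4.060 = 3820 mg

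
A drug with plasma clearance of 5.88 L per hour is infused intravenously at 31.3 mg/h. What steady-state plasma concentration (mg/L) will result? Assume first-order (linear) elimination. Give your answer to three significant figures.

Css = rate / CL = 31.3 / 5.880 = 5.323 mg/L

5.32 mg/L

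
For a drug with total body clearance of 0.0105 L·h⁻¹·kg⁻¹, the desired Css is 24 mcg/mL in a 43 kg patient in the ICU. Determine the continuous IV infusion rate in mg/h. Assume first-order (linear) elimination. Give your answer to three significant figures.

10.8 mg/h

CL = 0.0105 L·h⁻¹·kg⁻¹ × 43 kg = 0.4515 L/h
R₀ = 0.4515 × 24 = 10.84 mg/h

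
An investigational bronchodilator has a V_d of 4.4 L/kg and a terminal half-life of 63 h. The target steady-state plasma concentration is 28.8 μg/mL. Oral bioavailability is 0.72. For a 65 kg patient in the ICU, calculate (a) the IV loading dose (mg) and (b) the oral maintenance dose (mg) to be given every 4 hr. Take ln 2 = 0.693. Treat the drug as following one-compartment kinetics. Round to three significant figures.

(a) 8240 mg; (b) 503 mg

Vd(total) = 65 kg × 4.4 L/kg = 286.0 L
LD = Vd × C = 286.0 × 28.8 = 8237 mg
CL = 0.693 × Vd / t½ = 0.693 × 286.0 / 63 = 3.146 L/h
D = CL × Css × τ / F = 3.146 × 28.8 × 4 / 0.72 = 503.4 mg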